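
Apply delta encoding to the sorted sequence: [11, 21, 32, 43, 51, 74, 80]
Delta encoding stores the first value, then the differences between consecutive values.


First value: 11
Deltas:
  21 - 11 = 10
  32 - 21 = 11
  43 - 32 = 11
  51 - 43 = 8
  74 - 51 = 23
  80 - 74 = 6


Delta encoded: [11, 10, 11, 11, 8, 23, 6]


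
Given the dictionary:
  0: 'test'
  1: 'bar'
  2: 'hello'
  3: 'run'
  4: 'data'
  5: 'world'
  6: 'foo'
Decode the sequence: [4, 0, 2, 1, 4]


Look up each index in the dictionary:
  4 -> 'data'
  0 -> 'test'
  2 -> 'hello'
  1 -> 'bar'
  4 -> 'data'

Decoded: "data test hello bar data"


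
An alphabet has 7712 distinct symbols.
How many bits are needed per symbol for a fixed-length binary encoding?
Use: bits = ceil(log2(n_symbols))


log2(7712) = 12.9129
Bracket: 2^12 = 4096 < 7712 <= 2^13 = 8192
So ceil(log2(7712)) = 13

bits = ceil(log2(7712)) = ceil(12.9129) = 13 bits


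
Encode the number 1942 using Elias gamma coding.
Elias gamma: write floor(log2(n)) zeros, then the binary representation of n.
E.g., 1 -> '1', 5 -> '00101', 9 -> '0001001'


num_bits = floor(log2(1942)) + 1 = 11
leading_zeros = num_bits - 1 = 10
binary(1942) = 11110010110

Elias gamma(1942) = '0000000000' + '11110010110' = 000000000011110010110 (21 bits)


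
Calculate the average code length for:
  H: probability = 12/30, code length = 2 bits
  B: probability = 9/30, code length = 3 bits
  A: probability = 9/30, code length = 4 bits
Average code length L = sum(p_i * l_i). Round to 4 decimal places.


Weighted contributions p_i * l_i:
  H: (12/30) * 2 = 24/30
  B: (9/30) * 3 = 27/30
  A: (9/30) * 4 = 36/30
Sum = (24 + 27 + 36)/30 = 87/30

L = 87/30 = 2.9000 bits/symbol


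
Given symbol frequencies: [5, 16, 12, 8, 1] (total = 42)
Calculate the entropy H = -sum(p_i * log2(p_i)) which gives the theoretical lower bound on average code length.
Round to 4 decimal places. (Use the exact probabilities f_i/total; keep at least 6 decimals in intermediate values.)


Per-symbol terms -p_i * log2(p_i) with p_i = f_i/42:
  p = 5/42 = 0.119048: log2(p) = -3.070389, -p*log2(p) = 0.365523
  p = 16/42 = 0.380952: log2(p) = -1.392317, -p*log2(p) = 0.530407
  p = 12/42 = 0.285714: log2(p) = -1.807355, -p*log2(p) = 0.516387
  p = 8/42 = 0.190476: log2(p) = -2.392317, -p*log2(p) = 0.455680
  p = 1/42 = 0.023810: log2(p) = -5.392317, -p*log2(p) = 0.128389
H = 0.365523 + 0.530407 + 0.516387 + 0.455680 + 0.128389 = 1.996386

H = 1.9964 bits/symbol


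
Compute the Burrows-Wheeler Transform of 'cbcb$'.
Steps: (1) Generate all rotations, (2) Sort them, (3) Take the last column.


Rotations (sorted):
  0: $cbcb -> last char: b
  1: b$cbc -> last char: c
  2: bcb$c -> last char: c
  3: cb$cb -> last char: b
  4: cbcb$ -> last char: $


BWT = bccb$


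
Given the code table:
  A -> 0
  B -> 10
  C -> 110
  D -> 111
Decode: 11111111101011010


Decoding:
111 -> D
111 -> D
111 -> D
0 -> A
10 -> B
110 -> C
10 -> B


Result: DDDABCB


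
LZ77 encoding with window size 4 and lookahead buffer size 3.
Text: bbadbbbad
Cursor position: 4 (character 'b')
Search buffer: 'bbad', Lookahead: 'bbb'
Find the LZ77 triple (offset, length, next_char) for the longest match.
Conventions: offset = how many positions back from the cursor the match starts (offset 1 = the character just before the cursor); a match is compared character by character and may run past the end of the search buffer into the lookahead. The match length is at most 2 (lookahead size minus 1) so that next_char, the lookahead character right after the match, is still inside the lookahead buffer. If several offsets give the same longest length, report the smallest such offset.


Try each offset into the search buffer:
  offset=1 (pos 3, char 'd'): match length 0
  offset=2 (pos 2, char 'a'): match length 0
  offset=3 (pos 1, char 'b'): match length 1
  offset=4 (pos 0, char 'b'): match length 2
Longest match has length 2 at offset 4.
next_char = character at position 4 + 2 = 6 -> 'b'

Best match: offset=4, length=2 (matching 'bb' starting at position 0)
LZ77 triple: (4, 2, 'b')


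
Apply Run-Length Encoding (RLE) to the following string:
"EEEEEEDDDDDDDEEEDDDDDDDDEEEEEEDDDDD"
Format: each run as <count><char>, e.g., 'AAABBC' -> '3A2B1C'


Scanning runs left to right:
  i=0: run of 'E' x 6 -> '6E'
  i=6: run of 'D' x 7 -> '7D'
  i=13: run of 'E' x 3 -> '3E'
  i=16: run of 'D' x 8 -> '8D'
  i=24: run of 'E' x 6 -> '6E'
  i=30: run of 'D' x 5 -> '5D'

RLE = 6E7D3E8D6E5D


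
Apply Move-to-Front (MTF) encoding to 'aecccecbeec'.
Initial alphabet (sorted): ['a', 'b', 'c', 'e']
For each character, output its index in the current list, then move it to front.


MTF encoding:
'a': index 0 in ['a', 'b', 'c', 'e'] -> ['a', 'b', 'c', 'e']
'e': index 3 in ['a', 'b', 'c', 'e'] -> ['e', 'a', 'b', 'c']
'c': index 3 in ['e', 'a', 'b', 'c'] -> ['c', 'e', 'a', 'b']
'c': index 0 in ['c', 'e', 'a', 'b'] -> ['c', 'e', 'a', 'b']
'c': index 0 in ['c', 'e', 'a', 'b'] -> ['c', 'e', 'a', 'b']
'e': index 1 in ['c', 'e', 'a', 'b'] -> ['e', 'c', 'a', 'b']
'c': index 1 in ['e', 'c', 'a', 'b'] -> ['c', 'e', 'a', 'b']
'b': index 3 in ['c', 'e', 'a', 'b'] -> ['b', 'c', 'e', 'a']
'e': index 2 in ['b', 'c', 'e', 'a'] -> ['e', 'b', 'c', 'a']
'e': index 0 in ['e', 'b', 'c', 'a'] -> ['e', 'b', 'c', 'a']
'c': index 2 in ['e', 'b', 'c', 'a'] -> ['c', 'e', 'b', 'a']


Output: [0, 3, 3, 0, 0, 1, 1, 3, 2, 0, 2]


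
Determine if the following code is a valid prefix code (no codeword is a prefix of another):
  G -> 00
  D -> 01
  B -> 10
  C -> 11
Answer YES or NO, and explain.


Checking each pair (does one codeword prefix another?):
  G='00' vs D='01': no prefix
  G='00' vs B='10': no prefix
  G='00' vs C='11': no prefix
  D='01' vs G='00': no prefix
  D='01' vs B='10': no prefix
  D='01' vs C='11': no prefix
  B='10' vs G='00': no prefix
  B='10' vs D='01': no prefix
  B='10' vs C='11': no prefix
  C='11' vs G='00': no prefix
  C='11' vs D='01': no prefix
  C='11' vs B='10': no prefix
No violation found over all pairs.

YES -- this is a valid prefix code. No codeword is a prefix of any other codeword.


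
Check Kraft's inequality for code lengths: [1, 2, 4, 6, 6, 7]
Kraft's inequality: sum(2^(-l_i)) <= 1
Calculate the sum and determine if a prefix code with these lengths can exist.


Sum = 2^(-1) + 2^(-2) + 2^(-4) + 2^(-6) + 2^(-6) + 2^(-7)
    = 0.5 + 0.25 + 0.0625 + 0.015625 + 0.015625 + 0.0078125
    = 109/128 = 0.8515625
Since 0.8515625 <= 1, Kraft's inequality IS satisfied.
A prefix code with these lengths CAN exist.

Kraft sum = 0.8515625. Satisfied.


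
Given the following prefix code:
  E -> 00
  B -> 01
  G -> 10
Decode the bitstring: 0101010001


Decoding step by step:
Bits 01 -> B
Bits 01 -> B
Bits 01 -> B
Bits 00 -> E
Bits 01 -> B


Decoded message: BBBEB


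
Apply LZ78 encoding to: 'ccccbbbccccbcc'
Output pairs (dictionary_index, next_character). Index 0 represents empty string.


LZ78 encoding steps:
Dictionary: {0: ''}
Step 1: w='' (idx 0), next='c' -> output (0, 'c'), add 'c' as idx 1
Step 2: w='c' (idx 1), next='c' -> output (1, 'c'), add 'cc' as idx 2
Step 3: w='c' (idx 1), next='b' -> output (1, 'b'), add 'cb' as idx 3
Step 4: w='' (idx 0), next='b' -> output (0, 'b'), add 'b' as idx 4
Step 5: w='b' (idx 4), next='c' -> output (4, 'c'), add 'bc' as idx 5
Step 6: w='cc' (idx 2), next='c' -> output (2, 'c'), add 'ccc' as idx 6
Step 7: w='bc' (idx 5), next='c' -> output (5, 'c'), add 'bcc' as idx 7


Encoded: [(0, 'c'), (1, 'c'), (1, 'b'), (0, 'b'), (4, 'c'), (2, 'c'), (5, 'c')]


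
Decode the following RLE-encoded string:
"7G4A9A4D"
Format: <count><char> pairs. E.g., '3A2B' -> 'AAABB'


Expanding each <count><char> pair:
  7G -> 'GGGGGGG'
  4A -> 'AAAA'
  9A -> 'AAAAAAAAA'
  4D -> 'DDDD'

Decoded = GGGGGGGAAAAAAAAAAAAADDDD


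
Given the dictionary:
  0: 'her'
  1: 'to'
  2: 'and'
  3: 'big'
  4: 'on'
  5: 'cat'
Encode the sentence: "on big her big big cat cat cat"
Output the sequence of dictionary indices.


Look up each word in the dictionary:
  'on' -> 4
  'big' -> 3
  'her' -> 0
  'big' -> 3
  'big' -> 3
  'cat' -> 5
  'cat' -> 5
  'cat' -> 5

Encoded: [4, 3, 0, 3, 3, 5, 5, 5]


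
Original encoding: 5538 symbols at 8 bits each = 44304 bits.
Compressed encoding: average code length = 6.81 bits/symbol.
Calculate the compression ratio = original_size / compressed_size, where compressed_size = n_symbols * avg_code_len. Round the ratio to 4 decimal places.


original_size = n_symbols * orig_bits = 5538 * 8 = 44304 bits
compressed_size = n_symbols * avg_code_len = 5538 * 6.81 = 37713.78 bits
ratio = original_size / compressed_size = 44304 / 37713.78 = 1.1747

Compression ratio = 1.1747


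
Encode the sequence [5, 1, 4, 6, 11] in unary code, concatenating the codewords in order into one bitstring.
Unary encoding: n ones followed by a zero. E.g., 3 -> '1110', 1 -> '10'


Encode each number as n ones followed by a terminating 0:
  5 -> 111110 (6 bits)
  1 -> 10 (2 bits)
  4 -> 11110 (5 bits)
  6 -> 1111110 (7 bits)
  11 -> 111111111110 (12 bits)
Total length = 6 + 2 + 5 + 7 + 12 = 32 bits.

Unary([5, 1, 4, 6, 11]) = 11111010111101111110111111111110 (32 bits)


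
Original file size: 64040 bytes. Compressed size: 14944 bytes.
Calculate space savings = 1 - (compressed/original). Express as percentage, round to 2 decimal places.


ratio = compressed/original = 14944/64040 = 0.233354
savings = 1 - ratio = 1 - 0.233354 = 0.766646
as a percentage: 0.766646 * 100 = 76.66%

Space savings = 1 - 14944/64040 = 76.66%


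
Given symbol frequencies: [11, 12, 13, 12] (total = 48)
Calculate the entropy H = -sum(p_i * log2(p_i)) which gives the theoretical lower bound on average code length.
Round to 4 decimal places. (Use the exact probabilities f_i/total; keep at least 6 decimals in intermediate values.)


Per-symbol terms -p_i * log2(p_i) with p_i = f_i/48:
  p = 11/48 = 0.229167: log2(p) = -2.125531, -p*log2(p) = 0.487101
  p = 12/48 = 0.250000: log2(p) = -2.000000, -p*log2(p) = 0.500000
  p = 13/48 = 0.270833: log2(p) = -1.884523, -p*log2(p) = 0.510392
  p = 12/48 = 0.250000: log2(p) = -2.000000, -p*log2(p) = 0.500000
H = 0.487101 + 0.500000 + 0.510392 + 0.500000 = 1.997493

H = 1.9975 bits/symbol


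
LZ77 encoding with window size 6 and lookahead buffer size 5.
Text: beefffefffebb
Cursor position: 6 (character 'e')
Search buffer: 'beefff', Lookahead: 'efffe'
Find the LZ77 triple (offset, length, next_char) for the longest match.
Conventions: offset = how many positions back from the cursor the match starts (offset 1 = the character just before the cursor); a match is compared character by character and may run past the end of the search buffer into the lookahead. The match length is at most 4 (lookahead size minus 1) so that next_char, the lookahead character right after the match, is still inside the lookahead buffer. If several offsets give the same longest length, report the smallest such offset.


Try each offset into the search buffer:
  offset=1 (pos 5, char 'f'): match length 0
  offset=2 (pos 4, char 'f'): match length 0
  offset=3 (pos 3, char 'f'): match length 0
  offset=4 (pos 2, char 'e'): match length 4
  offset=5 (pos 1, char 'e'): match length 1
  offset=6 (pos 0, char 'b'): match length 0
Longest match has length 4 at offset 4.
next_char = character at position 6 + 4 = 10 -> 'e'

Best match: offset=4, length=4 (matching 'efff' starting at position 2)
LZ77 triple: (4, 4, 'e')


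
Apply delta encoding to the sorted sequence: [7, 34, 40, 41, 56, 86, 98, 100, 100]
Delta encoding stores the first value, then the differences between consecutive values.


First value: 7
Deltas:
  34 - 7 = 27
  40 - 34 = 6
  41 - 40 = 1
  56 - 41 = 15
  86 - 56 = 30
  98 - 86 = 12
  100 - 98 = 2
  100 - 100 = 0


Delta encoded: [7, 27, 6, 1, 15, 30, 12, 2, 0]


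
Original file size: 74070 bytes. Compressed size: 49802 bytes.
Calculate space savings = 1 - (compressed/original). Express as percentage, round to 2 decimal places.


ratio = compressed/original = 49802/74070 = 0.672364
savings = 1 - ratio = 1 - 0.672364 = 0.327636
as a percentage: 0.327636 * 100 = 32.76%

Space savings = 1 - 49802/74070 = 32.76%


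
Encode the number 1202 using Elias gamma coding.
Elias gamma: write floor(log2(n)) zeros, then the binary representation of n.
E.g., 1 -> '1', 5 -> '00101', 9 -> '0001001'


num_bits = floor(log2(1202)) + 1 = 11
leading_zeros = num_bits - 1 = 10
binary(1202) = 10010110010

Elias gamma(1202) = '0000000000' + '10010110010' = 000000000010010110010 (21 bits)


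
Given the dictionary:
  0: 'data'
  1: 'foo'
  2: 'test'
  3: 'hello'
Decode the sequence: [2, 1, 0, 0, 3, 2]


Look up each index in the dictionary:
  2 -> 'test'
  1 -> 'foo'
  0 -> 'data'
  0 -> 'data'
  3 -> 'hello'
  2 -> 'test'

Decoded: "test foo data data hello test"


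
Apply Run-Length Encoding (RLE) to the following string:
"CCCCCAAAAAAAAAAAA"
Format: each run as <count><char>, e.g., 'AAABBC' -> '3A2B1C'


Scanning runs left to right:
  i=0: run of 'C' x 5 -> '5C'
  i=5: run of 'A' x 12 -> '12A'

RLE = 5C12A


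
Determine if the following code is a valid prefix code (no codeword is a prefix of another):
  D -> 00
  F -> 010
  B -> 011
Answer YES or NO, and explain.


Checking each pair (does one codeword prefix another?):
  D='00' vs F='010': no prefix
  D='00' vs B='011': no prefix
  F='010' vs D='00': no prefix
  F='010' vs B='011': no prefix
  B='011' vs D='00': no prefix
  B='011' vs F='010': no prefix
No violation found over all pairs.

YES -- this is a valid prefix code. No codeword is a prefix of any other codeword.


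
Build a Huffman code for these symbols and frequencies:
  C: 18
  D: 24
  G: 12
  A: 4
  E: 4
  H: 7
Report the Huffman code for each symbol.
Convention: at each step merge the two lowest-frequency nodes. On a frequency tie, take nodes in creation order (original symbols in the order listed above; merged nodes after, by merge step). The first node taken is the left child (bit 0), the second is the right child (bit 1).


Huffman tree construction:
Step 1: Merge A(4) + E(4) = 8
Step 2: Merge H(7) + (A+E)(8) = 15
Step 3: Merge G(12) + (H+(A+E))(15) = 27
Step 4: Merge C(18) + D(24) = 42
Step 5: Merge (G+(H+(A+E)))(27) + (C+D)(42) = 69
Read each symbol's code off the tree from the root (left child = 0, right child = 1).

Codes:
  C: 10 (length 2)
  D: 11 (length 2)
  G: 00 (length 2)
  A: 0110 (length 4)
  E: 0111 (length 4)
  H: 010 (length 3)
Average code length: 161/69 = 2.3333 bits/symbol


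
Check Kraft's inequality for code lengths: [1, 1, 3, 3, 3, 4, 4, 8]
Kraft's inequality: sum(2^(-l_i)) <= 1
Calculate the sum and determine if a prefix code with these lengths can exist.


Sum = 2^(-1) + 2^(-1) + 2^(-3) + 2^(-3) + 2^(-3) + 2^(-4) + 2^(-4) + 2^(-8)
    = 0.5 + 0.5 + 0.125 + 0.125 + 0.125 + 0.0625 + 0.0625 + 0.00390625
    = 385/256 = 1.50390625
Since 1.50390625 > 1, Kraft's inequality is NOT satisfied.
A prefix code with these lengths CANNOT exist.

Kraft sum = 1.50390625. Not satisfied.


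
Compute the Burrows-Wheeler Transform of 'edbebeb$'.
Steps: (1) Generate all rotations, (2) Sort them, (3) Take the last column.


Rotations (sorted):
  0: $edbebeb -> last char: b
  1: b$edbebe -> last char: e
  2: beb$edbe -> last char: e
  3: bebeb$ed -> last char: d
  4: dbebeb$e -> last char: e
  5: eb$edbeb -> last char: b
  6: ebeb$edb -> last char: b
  7: edbebeb$ -> last char: $


BWT = beedebb$


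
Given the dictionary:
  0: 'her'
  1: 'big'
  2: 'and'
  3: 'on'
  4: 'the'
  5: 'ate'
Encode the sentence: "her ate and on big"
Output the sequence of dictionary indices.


Look up each word in the dictionary:
  'her' -> 0
  'ate' -> 5
  'and' -> 2
  'on' -> 3
  'big' -> 1

Encoded: [0, 5, 2, 3, 1]


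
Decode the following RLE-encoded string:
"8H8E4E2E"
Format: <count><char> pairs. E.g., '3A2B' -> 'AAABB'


Expanding each <count><char> pair:
  8H -> 'HHHHHHHH'
  8E -> 'EEEEEEEE'
  4E -> 'EEEE'
  2E -> 'EE'

Decoded = HHHHHHHHEEEEEEEEEEEEEE


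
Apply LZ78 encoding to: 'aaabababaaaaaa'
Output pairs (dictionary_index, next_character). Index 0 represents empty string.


LZ78 encoding steps:
Dictionary: {0: ''}
Step 1: w='' (idx 0), next='a' -> output (0, 'a'), add 'a' as idx 1
Step 2: w='a' (idx 1), next='a' -> output (1, 'a'), add 'aa' as idx 2
Step 3: w='' (idx 0), next='b' -> output (0, 'b'), add 'b' as idx 3
Step 4: w='a' (idx 1), next='b' -> output (1, 'b'), add 'ab' as idx 4
Step 5: w='ab' (idx 4), next='a' -> output (4, 'a'), add 'aba' as idx 5
Step 6: w='aa' (idx 2), next='a' -> output (2, 'a'), add 'aaa' as idx 6
Step 7: w='aa' (idx 2), end of input -> output (2, '')


Encoded: [(0, 'a'), (1, 'a'), (0, 'b'), (1, 'b'), (4, 'a'), (2, 'a'), (2, '')]


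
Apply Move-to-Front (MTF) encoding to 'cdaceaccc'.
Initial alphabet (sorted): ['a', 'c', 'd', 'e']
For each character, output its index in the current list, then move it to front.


MTF encoding:
'c': index 1 in ['a', 'c', 'd', 'e'] -> ['c', 'a', 'd', 'e']
'd': index 2 in ['c', 'a', 'd', 'e'] -> ['d', 'c', 'a', 'e']
'a': index 2 in ['d', 'c', 'a', 'e'] -> ['a', 'd', 'c', 'e']
'c': index 2 in ['a', 'd', 'c', 'e'] -> ['c', 'a', 'd', 'e']
'e': index 3 in ['c', 'a', 'd', 'e'] -> ['e', 'c', 'a', 'd']
'a': index 2 in ['e', 'c', 'a', 'd'] -> ['a', 'e', 'c', 'd']
'c': index 2 in ['a', 'e', 'c', 'd'] -> ['c', 'a', 'e', 'd']
'c': index 0 in ['c', 'a', 'e', 'd'] -> ['c', 'a', 'e', 'd']
'c': index 0 in ['c', 'a', 'e', 'd'] -> ['c', 'a', 'e', 'd']


Output: [1, 2, 2, 2, 3, 2, 2, 0, 0]


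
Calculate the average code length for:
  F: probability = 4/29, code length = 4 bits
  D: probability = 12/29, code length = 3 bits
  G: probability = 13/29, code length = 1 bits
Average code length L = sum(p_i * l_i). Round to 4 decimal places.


Weighted contributions p_i * l_i:
  F: (4/29) * 4 = 16/29
  D: (12/29) * 3 = 36/29
  G: (13/29) * 1 = 13/29
Sum = (16 + 36 + 13)/29 = 65/29

L = 65/29 = 2.2414 bits/symbol


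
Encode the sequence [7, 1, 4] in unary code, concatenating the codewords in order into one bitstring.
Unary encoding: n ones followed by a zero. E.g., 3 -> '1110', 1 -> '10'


Encode each number as n ones followed by a terminating 0:
  7 -> 11111110 (8 bits)
  1 -> 10 (2 bits)
  4 -> 11110 (5 bits)
Total length = 8 + 2 + 5 = 15 bits.

Unary([7, 1, 4]) = 111111101011110 (15 bits)


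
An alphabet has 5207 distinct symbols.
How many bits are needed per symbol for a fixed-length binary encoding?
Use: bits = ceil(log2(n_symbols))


log2(5207) = 12.3462
Bracket: 2^12 = 4096 < 5207 <= 2^13 = 8192
So ceil(log2(5207)) = 13

bits = ceil(log2(5207)) = ceil(12.3462) = 13 bits


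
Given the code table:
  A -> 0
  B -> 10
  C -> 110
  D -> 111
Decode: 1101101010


Decoding:
110 -> C
110 -> C
10 -> B
10 -> B


Result: CCBB


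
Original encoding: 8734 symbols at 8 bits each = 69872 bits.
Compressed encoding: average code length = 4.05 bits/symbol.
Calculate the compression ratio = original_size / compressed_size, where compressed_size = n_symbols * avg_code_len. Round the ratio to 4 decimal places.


original_size = n_symbols * orig_bits = 8734 * 8 = 69872 bits
compressed_size = n_symbols * avg_code_len = 8734 * 4.05 = 35372.7 bits
ratio = original_size / compressed_size = 69872 / 35372.7 = 1.9753

Compression ratio = 1.9753


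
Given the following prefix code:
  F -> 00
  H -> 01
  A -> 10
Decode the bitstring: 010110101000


Decoding step by step:
Bits 01 -> H
Bits 01 -> H
Bits 10 -> A
Bits 10 -> A
Bits 10 -> A
Bits 00 -> F


Decoded message: HHAAAF


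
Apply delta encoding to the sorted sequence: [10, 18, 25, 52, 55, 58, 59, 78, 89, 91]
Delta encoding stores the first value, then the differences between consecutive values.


First value: 10
Deltas:
  18 - 10 = 8
  25 - 18 = 7
  52 - 25 = 27
  55 - 52 = 3
  58 - 55 = 3
  59 - 58 = 1
  78 - 59 = 19
  89 - 78 = 11
  91 - 89 = 2


Delta encoded: [10, 8, 7, 27, 3, 3, 1, 19, 11, 2]


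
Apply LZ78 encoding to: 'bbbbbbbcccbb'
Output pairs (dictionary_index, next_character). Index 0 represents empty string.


LZ78 encoding steps:
Dictionary: {0: ''}
Step 1: w='' (idx 0), next='b' -> output (0, 'b'), add 'b' as idx 1
Step 2: w='b' (idx 1), next='b' -> output (1, 'b'), add 'bb' as idx 2
Step 3: w='bb' (idx 2), next='b' -> output (2, 'b'), add 'bbb' as idx 3
Step 4: w='b' (idx 1), next='c' -> output (1, 'c'), add 'bc' as idx 4
Step 5: w='' (idx 0), next='c' -> output (0, 'c'), add 'c' as idx 5
Step 6: w='c' (idx 5), next='b' -> output (5, 'b'), add 'cb' as idx 6
Step 7: w='b' (idx 1), end of input -> output (1, '')


Encoded: [(0, 'b'), (1, 'b'), (2, 'b'), (1, 'c'), (0, 'c'), (5, 'b'), (1, '')]


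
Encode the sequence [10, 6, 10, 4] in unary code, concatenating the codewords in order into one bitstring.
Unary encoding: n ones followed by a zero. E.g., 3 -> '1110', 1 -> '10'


Encode each number as n ones followed by a terminating 0:
  10 -> 11111111110 (11 bits)
  6 -> 1111110 (7 bits)
  10 -> 11111111110 (11 bits)
  4 -> 11110 (5 bits)
Total length = 11 + 7 + 11 + 5 = 34 bits.

Unary([10, 6, 10, 4]) = 1111111111011111101111111111011110 (34 bits)


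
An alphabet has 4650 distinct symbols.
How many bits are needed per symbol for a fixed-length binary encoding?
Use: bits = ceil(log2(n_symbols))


log2(4650) = 12.183
Bracket: 2^12 = 4096 < 4650 <= 2^13 = 8192
So ceil(log2(4650)) = 13

bits = ceil(log2(4650)) = ceil(12.183) = 13 bits


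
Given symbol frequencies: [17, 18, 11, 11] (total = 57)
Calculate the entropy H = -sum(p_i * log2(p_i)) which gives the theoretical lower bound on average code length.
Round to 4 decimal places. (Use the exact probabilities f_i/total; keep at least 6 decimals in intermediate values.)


Per-symbol terms -p_i * log2(p_i) with p_i = f_i/57:
  p = 17/57 = 0.298246: log2(p) = -1.745427, -p*log2(p) = 0.520566
  p = 18/57 = 0.315789: log2(p) = -1.662965, -p*log2(p) = 0.525147
  p = 11/57 = 0.192982: log2(p) = -2.373458, -p*log2(p) = 0.458036
  p = 11/57 = 0.192982: log2(p) = -2.373458, -p*log2(p) = 0.458036
H = 0.520566 + 0.525147 + 0.458036 + 0.458036 = 1.961785

H = 1.9618 bits/symbol


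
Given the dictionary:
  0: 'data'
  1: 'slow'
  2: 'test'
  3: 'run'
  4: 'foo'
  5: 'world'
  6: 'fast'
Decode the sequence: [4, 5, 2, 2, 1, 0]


Look up each index in the dictionary:
  4 -> 'foo'
  5 -> 'world'
  2 -> 'test'
  2 -> 'test'
  1 -> 'slow'
  0 -> 'data'

Decoded: "foo world test test slow data"


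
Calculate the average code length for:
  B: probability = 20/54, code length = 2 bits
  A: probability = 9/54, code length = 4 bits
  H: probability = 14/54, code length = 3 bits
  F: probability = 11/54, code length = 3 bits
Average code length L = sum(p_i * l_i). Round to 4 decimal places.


Weighted contributions p_i * l_i:
  B: (20/54) * 2 = 40/54
  A: (9/54) * 4 = 36/54
  H: (14/54) * 3 = 42/54
  F: (11/54) * 3 = 33/54
Sum = (40 + 36 + 42 + 33)/54 = 151/54

L = 151/54 = 2.7963 bits/symbol


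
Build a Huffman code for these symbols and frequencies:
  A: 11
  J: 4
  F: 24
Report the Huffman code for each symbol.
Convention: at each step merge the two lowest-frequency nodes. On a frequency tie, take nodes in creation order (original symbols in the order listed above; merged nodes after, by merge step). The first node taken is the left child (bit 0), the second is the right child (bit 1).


Huffman tree construction:
Step 1: Merge J(4) + A(11) = 15
Step 2: Merge (J+A)(15) + F(24) = 39
Read each symbol's code off the tree from the root (left child = 0, right child = 1).

Codes:
  A: 01 (length 2)
  J: 00 (length 2)
  F: 1 (length 1)
Average code length: 54/39 = 1.3846 bits/symbol


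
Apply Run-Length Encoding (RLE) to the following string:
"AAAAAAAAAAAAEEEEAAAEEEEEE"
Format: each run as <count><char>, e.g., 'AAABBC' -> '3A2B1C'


Scanning runs left to right:
  i=0: run of 'A' x 12 -> '12A'
  i=12: run of 'E' x 4 -> '4E'
  i=16: run of 'A' x 3 -> '3A'
  i=19: run of 'E' x 6 -> '6E'

RLE = 12A4E3A6E


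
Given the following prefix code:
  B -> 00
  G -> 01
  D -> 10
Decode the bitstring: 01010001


Decoding step by step:
Bits 01 -> G
Bits 01 -> G
Bits 00 -> B
Bits 01 -> G


Decoded message: GGBG


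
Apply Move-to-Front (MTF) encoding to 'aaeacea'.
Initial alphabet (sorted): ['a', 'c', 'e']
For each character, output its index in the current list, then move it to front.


MTF encoding:
'a': index 0 in ['a', 'c', 'e'] -> ['a', 'c', 'e']
'a': index 0 in ['a', 'c', 'e'] -> ['a', 'c', 'e']
'e': index 2 in ['a', 'c', 'e'] -> ['e', 'a', 'c']
'a': index 1 in ['e', 'a', 'c'] -> ['a', 'e', 'c']
'c': index 2 in ['a', 'e', 'c'] -> ['c', 'a', 'e']
'e': index 2 in ['c', 'a', 'e'] -> ['e', 'c', 'a']
'a': index 2 in ['e', 'c', 'a'] -> ['a', 'e', 'c']


Output: [0, 0, 2, 1, 2, 2, 2]


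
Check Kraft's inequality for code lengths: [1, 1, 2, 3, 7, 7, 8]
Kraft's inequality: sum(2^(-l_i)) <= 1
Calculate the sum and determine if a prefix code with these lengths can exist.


Sum = 2^(-1) + 2^(-1) + 2^(-2) + 2^(-3) + 2^(-7) + 2^(-7) + 2^(-8)
    = 0.5 + 0.5 + 0.25 + 0.125 + 0.0078125 + 0.0078125 + 0.00390625
    = 357/256 = 1.39453125
Since 1.39453125 > 1, Kraft's inequality is NOT satisfied.
A prefix code with these lengths CANNOT exist.

Kraft sum = 1.39453125. Not satisfied.


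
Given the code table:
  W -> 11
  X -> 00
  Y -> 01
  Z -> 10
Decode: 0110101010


Decoding:
01 -> Y
10 -> Z
10 -> Z
10 -> Z
10 -> Z


Result: YZZZZ


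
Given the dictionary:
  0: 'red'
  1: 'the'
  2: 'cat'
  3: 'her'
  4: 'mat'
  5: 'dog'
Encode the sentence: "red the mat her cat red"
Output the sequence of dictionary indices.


Look up each word in the dictionary:
  'red' -> 0
  'the' -> 1
  'mat' -> 4
  'her' -> 3
  'cat' -> 2
  'red' -> 0

Encoded: [0, 1, 4, 3, 2, 0]


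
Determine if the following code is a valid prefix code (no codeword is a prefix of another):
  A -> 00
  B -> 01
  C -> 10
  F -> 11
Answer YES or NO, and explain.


Checking each pair (does one codeword prefix another?):
  A='00' vs B='01': no prefix
  A='00' vs C='10': no prefix
  A='00' vs F='11': no prefix
  B='01' vs A='00': no prefix
  B='01' vs C='10': no prefix
  B='01' vs F='11': no prefix
  C='10' vs A='00': no prefix
  C='10' vs B='01': no prefix
  C='10' vs F='11': no prefix
  F='11' vs A='00': no prefix
  F='11' vs B='01': no prefix
  F='11' vs C='10': no prefix
No violation found over all pairs.

YES -- this is a valid prefix code. No codeword is a prefix of any other codeword.


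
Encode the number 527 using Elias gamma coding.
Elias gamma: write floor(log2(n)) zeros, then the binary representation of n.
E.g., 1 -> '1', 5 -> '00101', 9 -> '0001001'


num_bits = floor(log2(527)) + 1 = 10
leading_zeros = num_bits - 1 = 9
binary(527) = 1000001111

Elias gamma(527) = '000000000' + '1000001111' = 0000000001000001111 (19 bits)


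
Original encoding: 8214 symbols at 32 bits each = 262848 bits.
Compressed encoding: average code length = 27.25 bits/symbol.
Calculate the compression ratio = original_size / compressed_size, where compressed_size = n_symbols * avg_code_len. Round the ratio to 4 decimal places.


original_size = n_symbols * orig_bits = 8214 * 32 = 262848 bits
compressed_size = n_symbols * avg_code_len = 8214 * 27.25 = 223831.5 bits
ratio = original_size / compressed_size = 262848 / 223831.5 = 1.1743

Compression ratio = 1.1743


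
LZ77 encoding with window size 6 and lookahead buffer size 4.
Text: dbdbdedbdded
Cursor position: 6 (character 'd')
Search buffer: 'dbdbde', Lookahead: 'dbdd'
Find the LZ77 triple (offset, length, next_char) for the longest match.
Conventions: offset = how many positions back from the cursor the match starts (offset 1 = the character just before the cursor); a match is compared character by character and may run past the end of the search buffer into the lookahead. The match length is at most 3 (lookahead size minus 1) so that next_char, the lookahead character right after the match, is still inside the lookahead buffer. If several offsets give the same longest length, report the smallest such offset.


Try each offset into the search buffer:
  offset=1 (pos 5, char 'e'): match length 0
  offset=2 (pos 4, char 'd'): match length 1
  offset=3 (pos 3, char 'b'): match length 0
  offset=4 (pos 2, char 'd'): match length 3
  offset=5 (pos 1, char 'b'): match length 0
  offset=6 (pos 0, char 'd'): match length 3
Longest match has length 3, found at offsets 4, 6; take the smallest, offset 4.
next_char = character at position 6 + 3 = 9 -> 'd'

Best match: offset=4, length=3 (matching 'dbd' starting at position 2)
LZ77 triple: (4, 3, 'd')


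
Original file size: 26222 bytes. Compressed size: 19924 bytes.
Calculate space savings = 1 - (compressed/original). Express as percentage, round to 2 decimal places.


ratio = compressed/original = 19924/26222 = 0.75982
savings = 1 - ratio = 1 - 0.75982 = 0.24018
as a percentage: 0.24018 * 100 = 24.02%

Space savings = 1 - 19924/26222 = 24.02%


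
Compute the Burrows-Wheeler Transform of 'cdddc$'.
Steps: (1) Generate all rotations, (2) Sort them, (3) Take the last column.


Rotations (sorted):
  0: $cdddc -> last char: c
  1: c$cddd -> last char: d
  2: cdddc$ -> last char: $
  3: dc$cdd -> last char: d
  4: ddc$cd -> last char: d
  5: dddc$c -> last char: c


BWT = cd$ddc


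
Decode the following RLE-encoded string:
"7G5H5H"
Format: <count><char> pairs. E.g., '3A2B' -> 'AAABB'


Expanding each <count><char> pair:
  7G -> 'GGGGGGG'
  5H -> 'HHHHH'
  5H -> 'HHHHH'

Decoded = GGGGGGGHHHHHHHHHH


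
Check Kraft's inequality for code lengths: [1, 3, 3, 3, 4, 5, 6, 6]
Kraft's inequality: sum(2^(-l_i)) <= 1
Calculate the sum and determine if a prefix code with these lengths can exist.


Sum = 2^(-1) + 2^(-3) + 2^(-3) + 2^(-3) + 2^(-4) + 2^(-5) + 2^(-6) + 2^(-6)
    = 0.5 + 0.125 + 0.125 + 0.125 + 0.0625 + 0.03125 + 0.015625 + 0.015625
    = 64/64 = 1.0
Since 1.0 <= 1, Kraft's inequality IS satisfied.
A prefix code with these lengths CAN exist.

Kraft sum = 1.0. Satisfied.


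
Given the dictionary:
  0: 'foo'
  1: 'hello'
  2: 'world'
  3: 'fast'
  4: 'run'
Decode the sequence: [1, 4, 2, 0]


Look up each index in the dictionary:
  1 -> 'hello'
  4 -> 'run'
  2 -> 'world'
  0 -> 'foo'

Decoded: "hello run world foo"


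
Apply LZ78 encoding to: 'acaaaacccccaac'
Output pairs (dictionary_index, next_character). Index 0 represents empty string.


LZ78 encoding steps:
Dictionary: {0: ''}
Step 1: w='' (idx 0), next='a' -> output (0, 'a'), add 'a' as idx 1
Step 2: w='' (idx 0), next='c' -> output (0, 'c'), add 'c' as idx 2
Step 3: w='a' (idx 1), next='a' -> output (1, 'a'), add 'aa' as idx 3
Step 4: w='aa' (idx 3), next='c' -> output (3, 'c'), add 'aac' as idx 4
Step 5: w='c' (idx 2), next='c' -> output (2, 'c'), add 'cc' as idx 5
Step 6: w='cc' (idx 5), next='a' -> output (5, 'a'), add 'cca' as idx 6
Step 7: w='a' (idx 1), next='c' -> output (1, 'c'), add 'ac' as idx 7


Encoded: [(0, 'a'), (0, 'c'), (1, 'a'), (3, 'c'), (2, 'c'), (5, 'a'), (1, 'c')]


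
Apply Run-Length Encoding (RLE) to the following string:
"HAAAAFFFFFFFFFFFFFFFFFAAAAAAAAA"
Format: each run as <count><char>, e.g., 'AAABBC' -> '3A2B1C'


Scanning runs left to right:
  i=0: run of 'H' x 1 -> '1H'
  i=1: run of 'A' x 4 -> '4A'
  i=5: run of 'F' x 17 -> '17F'
  i=22: run of 'A' x 9 -> '9A'

RLE = 1H4A17F9A


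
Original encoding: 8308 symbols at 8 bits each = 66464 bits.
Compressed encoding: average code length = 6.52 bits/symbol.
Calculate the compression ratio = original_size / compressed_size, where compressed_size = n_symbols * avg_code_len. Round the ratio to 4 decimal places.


original_size = n_symbols * orig_bits = 8308 * 8 = 66464 bits
compressed_size = n_symbols * avg_code_len = 8308 * 6.52 = 54168.16 bits
ratio = original_size / compressed_size = 66464 / 54168.16 = 1.227

Compression ratio = 1.227


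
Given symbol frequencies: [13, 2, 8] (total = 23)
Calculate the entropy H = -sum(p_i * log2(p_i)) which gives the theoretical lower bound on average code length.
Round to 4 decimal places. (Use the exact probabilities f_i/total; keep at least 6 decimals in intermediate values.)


Per-symbol terms -p_i * log2(p_i) with p_i = f_i/23:
  p = 13/23 = 0.565217: log2(p) = -0.823122, -p*log2(p) = 0.465243
  p = 2/23 = 0.086957: log2(p) = -3.523562, -p*log2(p) = 0.306397
  p = 8/23 = 0.347826: log2(p) = -1.523562, -p*log2(p) = 0.529935
H = 0.465243 + 0.306397 + 0.529935 = 1.301575

H = 1.3016 bits/symbol


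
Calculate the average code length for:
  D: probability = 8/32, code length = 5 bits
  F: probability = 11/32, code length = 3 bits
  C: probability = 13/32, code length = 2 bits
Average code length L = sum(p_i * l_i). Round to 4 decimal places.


Weighted contributions p_i * l_i:
  D: (8/32) * 5 = 40/32
  F: (11/32) * 3 = 33/32
  C: (13/32) * 2 = 26/32
Sum = (40 + 33 + 26)/32 = 99/32

L = 99/32 = 3.0938 bits/symbol


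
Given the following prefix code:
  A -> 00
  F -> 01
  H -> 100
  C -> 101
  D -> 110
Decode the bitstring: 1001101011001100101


Decoding step by step:
Bits 100 -> H
Bits 110 -> D
Bits 101 -> C
Bits 100 -> H
Bits 110 -> D
Bits 01 -> F
Bits 01 -> F


Decoded message: HDCHDFF


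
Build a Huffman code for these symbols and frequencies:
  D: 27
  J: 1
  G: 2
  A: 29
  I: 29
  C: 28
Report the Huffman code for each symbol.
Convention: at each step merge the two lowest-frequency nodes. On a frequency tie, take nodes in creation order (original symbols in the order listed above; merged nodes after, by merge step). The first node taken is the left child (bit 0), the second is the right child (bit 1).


Huffman tree construction:
Step 1: Merge J(1) + G(2) = 3
Step 2: Merge (J+G)(3) + D(27) = 30
Step 3: Merge C(28) + A(29) = 57
Step 4: Merge I(29) + ((J+G)+D)(30) = 59
Step 5: Merge (C+A)(57) + (I+((J+G)+D))(59) = 116
Read each symbol's code off the tree from the root (left child = 0, right child = 1).

Codes:
  D: 111 (length 3)
  J: 1100 (length 4)
  G: 1101 (length 4)
  A: 01 (length 2)
  I: 10 (length 2)
  C: 00 (length 2)
Average code length: 265/116 = 2.2845 bits/symbol


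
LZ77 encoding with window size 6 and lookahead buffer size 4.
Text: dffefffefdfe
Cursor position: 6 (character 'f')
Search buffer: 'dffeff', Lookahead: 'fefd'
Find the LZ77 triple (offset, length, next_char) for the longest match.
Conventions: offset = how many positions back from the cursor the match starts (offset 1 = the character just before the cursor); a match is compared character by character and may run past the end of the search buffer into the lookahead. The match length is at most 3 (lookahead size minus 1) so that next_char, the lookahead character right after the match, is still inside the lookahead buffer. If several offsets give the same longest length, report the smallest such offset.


Try each offset into the search buffer:
  offset=1 (pos 5, char 'f'): match length 1
  offset=2 (pos 4, char 'f'): match length 1
  offset=3 (pos 3, char 'e'): match length 0
  offset=4 (pos 2, char 'f'): match length 3
  offset=5 (pos 1, char 'f'): match length 1
  offset=6 (pos 0, char 'd'): match length 0
Longest match has length 3 at offset 4.
next_char = character at position 6 + 3 = 9 -> 'd'

Best match: offset=4, length=3 (matching 'fef' starting at position 2)
LZ77 triple: (4, 3, 'd')


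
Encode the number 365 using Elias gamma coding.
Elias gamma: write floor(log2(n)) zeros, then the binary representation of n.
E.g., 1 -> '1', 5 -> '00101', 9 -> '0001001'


num_bits = floor(log2(365)) + 1 = 9
leading_zeros = num_bits - 1 = 8
binary(365) = 101101101

Elias gamma(365) = '00000000' + '101101101' = 00000000101101101 (17 bits)


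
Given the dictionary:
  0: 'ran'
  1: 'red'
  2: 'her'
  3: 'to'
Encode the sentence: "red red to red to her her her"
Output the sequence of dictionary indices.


Look up each word in the dictionary:
  'red' -> 1
  'red' -> 1
  'to' -> 3
  'red' -> 1
  'to' -> 3
  'her' -> 2
  'her' -> 2
  'her' -> 2

Encoded: [1, 1, 3, 1, 3, 2, 2, 2]


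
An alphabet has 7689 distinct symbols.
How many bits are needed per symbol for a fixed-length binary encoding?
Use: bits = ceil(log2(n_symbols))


log2(7689) = 12.9086
Bracket: 2^12 = 4096 < 7689 <= 2^13 = 8192
So ceil(log2(7689)) = 13

bits = ceil(log2(7689)) = ceil(12.9086) = 13 bits


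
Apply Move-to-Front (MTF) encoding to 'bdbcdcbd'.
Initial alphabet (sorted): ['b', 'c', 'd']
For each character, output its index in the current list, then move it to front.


MTF encoding:
'b': index 0 in ['b', 'c', 'd'] -> ['b', 'c', 'd']
'd': index 2 in ['b', 'c', 'd'] -> ['d', 'b', 'c']
'b': index 1 in ['d', 'b', 'c'] -> ['b', 'd', 'c']
'c': index 2 in ['b', 'd', 'c'] -> ['c', 'b', 'd']
'd': index 2 in ['c', 'b', 'd'] -> ['d', 'c', 'b']
'c': index 1 in ['d', 'c', 'b'] -> ['c', 'd', 'b']
'b': index 2 in ['c', 'd', 'b'] -> ['b', 'c', 'd']
'd': index 2 in ['b', 'c', 'd'] -> ['d', 'b', 'c']


Output: [0, 2, 1, 2, 2, 1, 2, 2]


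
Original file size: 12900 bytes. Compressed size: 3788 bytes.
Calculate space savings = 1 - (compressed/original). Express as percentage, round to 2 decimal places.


ratio = compressed/original = 3788/12900 = 0.293643
savings = 1 - ratio = 1 - 0.293643 = 0.706357
as a percentage: 0.706357 * 100 = 70.64%

Space savings = 1 - 3788/12900 = 70.64%


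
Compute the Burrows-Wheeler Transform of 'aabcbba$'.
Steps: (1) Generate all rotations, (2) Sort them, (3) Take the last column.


Rotations (sorted):
  0: $aabcbba -> last char: a
  1: a$aabcbb -> last char: b
  2: aabcbba$ -> last char: $
  3: abcbba$a -> last char: a
  4: ba$aabcb -> last char: b
  5: bba$aabc -> last char: c
  6: bcbba$aa -> last char: a
  7: cbba$aab -> last char: b


BWT = ab$abcab


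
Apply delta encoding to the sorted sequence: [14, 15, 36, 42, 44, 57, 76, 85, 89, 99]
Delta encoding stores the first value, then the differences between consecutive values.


First value: 14
Deltas:
  15 - 14 = 1
  36 - 15 = 21
  42 - 36 = 6
  44 - 42 = 2
  57 - 44 = 13
  76 - 57 = 19
  85 - 76 = 9
  89 - 85 = 4
  99 - 89 = 10


Delta encoded: [14, 1, 21, 6, 2, 13, 19, 9, 4, 10]


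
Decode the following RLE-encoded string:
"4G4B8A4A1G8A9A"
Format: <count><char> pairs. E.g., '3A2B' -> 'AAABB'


Expanding each <count><char> pair:
  4G -> 'GGGG'
  4B -> 'BBBB'
  8A -> 'AAAAAAAA'
  4A -> 'AAAA'
  1G -> 'G'
  8A -> 'AAAAAAAA'
  9A -> 'AAAAAAAAA'

Decoded = GGGGBBBBAAAAAAAAAAAAGAAAAAAAAAAAAAAAAA


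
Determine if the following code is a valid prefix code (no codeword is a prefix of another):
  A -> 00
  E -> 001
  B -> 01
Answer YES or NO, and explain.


Checking each pair (does one codeword prefix another?):
  A='00' vs E='001': prefix -- VIOLATION

NO -- this is NOT a valid prefix code. A (00) is a prefix of E (001).


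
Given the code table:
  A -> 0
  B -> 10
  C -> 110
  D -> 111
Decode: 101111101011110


Decoding:
10 -> B
111 -> D
110 -> C
10 -> B
111 -> D
10 -> B


Result: BDCBDB


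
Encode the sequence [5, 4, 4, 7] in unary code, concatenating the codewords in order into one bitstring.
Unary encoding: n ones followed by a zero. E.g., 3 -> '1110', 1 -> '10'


Encode each number as n ones followed by a terminating 0:
  5 -> 111110 (6 bits)
  4 -> 11110 (5 bits)
  4 -> 11110 (5 bits)
  7 -> 11111110 (8 bits)
Total length = 6 + 5 + 5 + 8 = 24 bits.

Unary([5, 4, 4, 7]) = 111110111101111011111110 (24 bits)


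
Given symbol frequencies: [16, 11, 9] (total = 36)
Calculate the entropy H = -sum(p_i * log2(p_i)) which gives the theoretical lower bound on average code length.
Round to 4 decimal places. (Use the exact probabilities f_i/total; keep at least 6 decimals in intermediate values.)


Per-symbol terms -p_i * log2(p_i) with p_i = f_i/36:
  p = 16/36 = 0.444444: log2(p) = -1.169925, -p*log2(p) = 0.519967
  p = 11/36 = 0.305556: log2(p) = -1.710493, -p*log2(p) = 0.522651
  p = 9/36 = 0.250000: log2(p) = -2.000000, -p*log2(p) = 0.500000
H = 0.519967 + 0.522651 + 0.500000 = 1.542618

H = 1.5426 bits/symbol


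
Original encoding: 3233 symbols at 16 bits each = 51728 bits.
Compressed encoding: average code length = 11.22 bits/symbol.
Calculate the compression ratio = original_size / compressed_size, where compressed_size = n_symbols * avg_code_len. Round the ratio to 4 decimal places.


original_size = n_symbols * orig_bits = 3233 * 16 = 51728 bits
compressed_size = n_symbols * avg_code_len = 3233 * 11.22 = 36274.26 bits
ratio = original_size / compressed_size = 51728 / 36274.26 = 1.426

Compression ratio = 1.426
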